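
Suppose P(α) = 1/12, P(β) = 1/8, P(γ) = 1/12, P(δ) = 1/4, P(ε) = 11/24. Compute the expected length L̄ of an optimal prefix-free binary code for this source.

2 bits/symbol

Repeatedly combine the two least-probable nodes; the expected code length is the sum of the merged weights.
merge 1/12 + 1/12 → 1/6
merge 1/8 + 1/6 → 7/24
merge 1/4 + 7/24 → 13/24
merge 11/24 + 13/24 → 1
L = 1/6 + 7/24 + 13/24 + 1 = 2 bits/symbol.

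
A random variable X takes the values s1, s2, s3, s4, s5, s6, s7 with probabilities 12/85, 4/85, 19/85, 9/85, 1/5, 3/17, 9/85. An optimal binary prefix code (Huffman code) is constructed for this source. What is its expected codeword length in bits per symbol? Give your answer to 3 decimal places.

2.729 bits/symbol

Repeatedly combine the two least-probable nodes; the expected code length is the sum of the merged weights.
merge 4/85 + 9/85 → 13/85
merge 9/85 + 12/85 → 21/85
merge 13/85 + 3/17 → 28/85
merge 1/5 + 19/85 → 36/85
merge 21/85 + 28/85 → 49/85
merge 36/85 + 49/85 → 1
L = 13/85 + 21/85 + 28/85 + 36/85 + 49/85 + 1 = 232/85 ≈ 2.729 bits/symbol.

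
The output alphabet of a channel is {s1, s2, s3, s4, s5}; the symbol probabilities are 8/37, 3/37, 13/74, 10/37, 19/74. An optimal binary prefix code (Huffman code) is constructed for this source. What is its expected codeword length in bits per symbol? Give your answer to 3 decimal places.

Repeatedly combine the two least-probable nodes; the expected code length is the sum of the merged weights.
merge 3/37 + 13/74 → 19/74
merge 8/37 + 19/74 → 35/74
merge 19/74 + 10/37 → 39/74
merge 35/74 + 39/74 → 1
L = 19/74 + 35/74 + 39/74 + 1 = 167/74 ≈ 2.257 bits/symbol.

2.257 bits/symbol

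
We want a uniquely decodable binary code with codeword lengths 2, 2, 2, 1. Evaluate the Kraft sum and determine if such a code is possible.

With common denominator 2^2 = 4: Σ 2^(−ℓᵢ) = 1/4 + 1/4 + 1/4 + 2/4 = 5/4 = 1.25.
Kraft's inequality requires Σ ≤ 1; here Σ = 1.25 > 1, so no such prefix code exists.

1.25; no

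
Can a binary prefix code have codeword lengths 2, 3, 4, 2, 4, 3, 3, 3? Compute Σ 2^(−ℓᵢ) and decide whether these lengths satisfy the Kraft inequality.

With common denominator 2^4 = 16: Σ 2^(−ℓᵢ) = 4/16 + 2/16 + 1/16 + 4/16 + 1/16 + 2/16 + 2/16 + 2/16 = 18/16 = 1.125.
Kraft's inequality requires Σ ≤ 1; here Σ = 1.125 > 1, so no such prefix code exists.

1.125; no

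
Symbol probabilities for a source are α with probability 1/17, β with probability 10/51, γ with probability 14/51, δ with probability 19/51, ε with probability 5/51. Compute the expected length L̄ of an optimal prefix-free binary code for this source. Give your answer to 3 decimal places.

2.137 bits/symbol

Repeatedly combine the two least-probable nodes; the expected code length is the sum of the merged weights.
merge 1/17 + 5/51 → 8/51
merge 8/51 + 10/51 → 6/17
merge 14/51 + 6/17 → 32/51
merge 19/51 + 32/51 → 1
L = 8/51 + 6/17 + 32/51 + 1 = 109/51 ≈ 2.137 bits/symbol.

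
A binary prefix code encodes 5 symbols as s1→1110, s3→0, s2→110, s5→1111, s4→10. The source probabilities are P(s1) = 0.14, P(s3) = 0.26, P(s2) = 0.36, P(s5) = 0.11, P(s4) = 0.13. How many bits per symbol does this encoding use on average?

L̄ = Σ pᵢ·ℓᵢ = 0.14·4 + 0.26·1 + 0.36·3 + 0.11·4 + 0.13·2 = 2.6 bits/symbol.

2.6 bits/symbol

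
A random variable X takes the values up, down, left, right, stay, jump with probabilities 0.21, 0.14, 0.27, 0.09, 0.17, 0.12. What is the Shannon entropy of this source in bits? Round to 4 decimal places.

2.4943 bits

H = −Σ pᵢ log₂ pᵢ.
−0.21·log₂(0.21) = 0.4728
−0.14·log₂(0.14) = 0.3971
−0.27·log₂(0.27) = 0.5100
−0.09·log₂(0.09) = 0.3127
−0.17·log₂(0.17) = 0.4346
−0.12·log₂(0.12) = 0.3671
Sum ≈ 2.4943 → 2.4943 bits.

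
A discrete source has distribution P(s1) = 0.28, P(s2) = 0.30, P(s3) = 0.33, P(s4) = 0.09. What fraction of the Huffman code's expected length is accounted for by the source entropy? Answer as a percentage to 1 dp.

Entropy H = −Σ p log₂ p ≈ 1.8758 bits.
Huffman merges: 9/100+7/25→37/100; 3/10+33/100→63/100; 37/100+63/100→1. L = 2 ≈ 2.0000.
Efficiency = H/L = 1.8758/2.0000 = 93.8%.

93.8%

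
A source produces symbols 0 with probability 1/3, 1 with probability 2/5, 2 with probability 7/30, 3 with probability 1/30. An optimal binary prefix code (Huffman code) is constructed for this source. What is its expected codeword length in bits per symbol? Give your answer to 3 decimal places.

Repeatedly combine the two least-probable nodes; the expected code length is the sum of the merged weights.
merge 1/30 + 7/30 → 4/15
merge 4/15 + 1/3 → 3/5
merge 2/5 + 3/5 → 1
L = 4/15 + 3/5 + 1 = 28/15 ≈ 1.867 bits/symbol.

1.867 bits/symbol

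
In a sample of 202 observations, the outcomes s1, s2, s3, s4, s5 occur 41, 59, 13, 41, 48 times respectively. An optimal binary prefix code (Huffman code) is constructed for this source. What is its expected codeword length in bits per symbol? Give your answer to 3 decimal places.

2.267 bits/symbol

Probabilities are the counts divided by 202.
Repeatedly combine the two least-probable nodes; the expected code length is the sum of the merged weights.
merge 13/202 + 41/202 → 27/101
merge 41/202 + 24/101 → 89/202
merge 27/101 + 59/202 → 113/202
merge 89/202 + 113/202 → 1
L = 27/101 + 89/202 + 113/202 + 1 = 229/101 ≈ 2.267 bits/symbol.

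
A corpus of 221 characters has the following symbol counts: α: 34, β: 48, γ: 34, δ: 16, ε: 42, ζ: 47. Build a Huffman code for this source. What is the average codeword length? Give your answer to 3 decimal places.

2.570 bits/symbol

Probabilities are the counts divided by 221.
Repeatedly combine the two least-probable nodes; the expected code length is the sum of the merged weights.
merge 16/221 + 2/13 → 50/221
merge 2/13 + 42/221 → 76/221
merge 47/221 + 48/221 → 95/221
merge 50/221 + 76/221 → 126/221
merge 95/221 + 126/221 → 1
L = 50/221 + 76/221 + 95/221 + 126/221 + 1 = 568/221 ≈ 2.570 bits/symbol.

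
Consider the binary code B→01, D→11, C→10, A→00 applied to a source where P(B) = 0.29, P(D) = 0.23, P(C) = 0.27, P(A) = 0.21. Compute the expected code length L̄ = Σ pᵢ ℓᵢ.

L̄ = Σ pᵢ·ℓᵢ = 0.29·2 + 0.23·2 + 0.27·2 + 0.21·2 = 2 bits/symbol.

2 bits/symbol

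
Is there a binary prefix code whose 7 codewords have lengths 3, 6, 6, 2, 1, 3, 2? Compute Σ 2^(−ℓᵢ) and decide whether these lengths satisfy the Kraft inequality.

1.28125; no

With common denominator 2^6 = 64: Σ 2^(−ℓᵢ) = 8/64 + 1/64 + 1/64 + 16/64 + 32/64 + 8/64 + 16/64 = 82/64 = 1.28125.
Kraft's inequality requires Σ ≤ 1; here Σ = 1.28125 > 1, so no such prefix code exists.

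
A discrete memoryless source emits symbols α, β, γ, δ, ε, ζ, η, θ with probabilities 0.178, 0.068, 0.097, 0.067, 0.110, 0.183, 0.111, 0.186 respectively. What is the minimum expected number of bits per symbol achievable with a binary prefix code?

2.949 bits/symbol

Repeatedly combine the two least-probable nodes; the expected code length is the sum of the merged weights.
merge 67/1000 + 17/250 → 27/200
merge 97/1000 + 11/100 → 207/1000
merge 111/1000 + 27/200 → 123/500
merge 89/500 + 183/1000 → 361/1000
merge 93/500 + 207/1000 → 393/1000
merge 123/500 + 361/1000 → 607/1000
merge 393/1000 + 607/1000 → 1
L = 27/200 + 207/1000 + 123/500 + 361/1000 + 393/1000 + 607/1000 + 1 = 2949/1000 = 2.949 bits/symbol.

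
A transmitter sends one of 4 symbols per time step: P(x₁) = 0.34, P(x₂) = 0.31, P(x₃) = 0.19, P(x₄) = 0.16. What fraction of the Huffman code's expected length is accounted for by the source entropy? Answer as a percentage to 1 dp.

Entropy H = −Σ p log₂ p ≈ 1.9312 bits.
Huffman merges: 4/25+19/100→7/20; 31/100+17/50→13/20; 7/20+13/20→1. L = 2 ≈ 2.0000.
Efficiency = H/L = 1.9312/2.0000 = 96.6%.

96.6%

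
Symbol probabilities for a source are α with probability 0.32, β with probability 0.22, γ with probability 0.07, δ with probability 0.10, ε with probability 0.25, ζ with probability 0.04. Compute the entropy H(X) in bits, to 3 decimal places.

H = −Σ pᵢ log₂ pᵢ.
−0.32·log₂(0.32) = 0.5260
−0.22·log₂(0.22) = 0.4806
−0.07·log₂(0.07) = 0.2686
−0.10·log₂(0.10) = 0.3322
−0.25·log₂(0.25) = 0.5000
−0.04·log₂(0.04) = 0.1858
Sum ≈ 2.2931 → 2.293 bits.

2.293 bits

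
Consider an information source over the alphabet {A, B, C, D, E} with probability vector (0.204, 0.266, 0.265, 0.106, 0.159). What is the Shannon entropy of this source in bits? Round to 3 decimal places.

H = −Σ pᵢ log₂ pᵢ.
−0.204·log₂(0.204) = 0.4678
−0.266·log₂(0.266) = 0.5082
−0.265·log₂(0.265) = 0.5077
−0.106·log₂(0.106) = 0.3432
−0.159·log₂(0.159) = 0.4218
Sum ≈ 2.2488 → 2.249 bits.

2.249 bits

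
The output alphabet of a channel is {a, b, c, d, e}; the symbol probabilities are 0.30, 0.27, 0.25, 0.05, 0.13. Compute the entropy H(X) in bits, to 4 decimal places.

H = −Σ pᵢ log₂ pᵢ.
−0.30·log₂(0.30) = 0.5211
−0.27·log₂(0.27) = 0.5100
−0.25·log₂(0.25) = 0.5000
−0.05·log₂(0.05) = 0.2161
−0.13·log₂(0.13) = 0.3826
Sum ≈ 2.1299 → 2.1299 bits.

2.1299 bits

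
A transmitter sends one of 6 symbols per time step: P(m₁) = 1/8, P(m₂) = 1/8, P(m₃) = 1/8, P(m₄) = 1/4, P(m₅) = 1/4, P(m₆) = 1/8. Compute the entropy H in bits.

2.5 bits

Each probability is a power of 1/2, so log₂(1/p) is an integer.
H = Σ p·log₂(1/p) = 1/8·3 + 1/8·3 + 1/8·3 + 1/4·2 + 1/4·2 + 1/8·3 = 2.5 bits.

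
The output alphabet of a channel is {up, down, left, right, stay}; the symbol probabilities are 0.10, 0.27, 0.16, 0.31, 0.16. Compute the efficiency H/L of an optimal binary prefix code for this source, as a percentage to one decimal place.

97.9%

Entropy H = −Σ p log₂ p ≈ 2.2120 bits.
Huffman merges: 1/10+4/25→13/50; 4/25+13/50→21/50; 27/100+31/100→29/50; 21/50+29/50→1. L = 113/50 ≈ 2.2600.
Efficiency = H/L = 2.2120/2.2600 = 97.9%.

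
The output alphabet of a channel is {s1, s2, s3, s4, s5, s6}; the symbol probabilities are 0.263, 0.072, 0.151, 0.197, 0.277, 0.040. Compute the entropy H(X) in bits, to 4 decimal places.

H = −Σ pᵢ log₂ pᵢ.
−0.263·log₂(0.263) = 0.5068
−0.072·log₂(0.072) = 0.2733
−0.151·log₂(0.151) = 0.4118
−0.197·log₂(0.197) = 0.4617
−0.277·log₂(0.277) = 0.5130
−0.040·log₂(0.040) = 0.1858
Sum ≈ 2.3524 → 2.3524 bits.

2.3524 bits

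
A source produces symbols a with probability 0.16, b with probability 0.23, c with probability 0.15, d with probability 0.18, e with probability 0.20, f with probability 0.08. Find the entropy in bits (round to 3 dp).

2.522 bits

H = −Σ pᵢ log₂ pᵢ.
−0.16·log₂(0.16) = 0.4230
−0.23·log₂(0.23) = 0.4877
−0.15·log₂(0.15) = 0.4105
−0.18·log₂(0.18) = 0.4453
−0.20·log₂(0.20) = 0.4644
−0.08·log₂(0.08) = 0.2915
Sum ≈ 2.5224 → 2.522 bits.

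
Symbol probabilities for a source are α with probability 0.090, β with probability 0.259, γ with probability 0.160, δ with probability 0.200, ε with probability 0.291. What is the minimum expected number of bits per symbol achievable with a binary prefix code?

2.25 bits/symbol

Repeatedly combine the two least-probable nodes; the expected code length is the sum of the merged weights.
merge 9/100 + 4/25 → 1/4
merge 1/5 + 1/4 → 9/20
merge 259/1000 + 291/1000 → 11/20
merge 9/20 + 11/20 → 1
L = 1/4 + 9/20 + 11/20 + 1 = 9/4 = 2.25 bits/symbol.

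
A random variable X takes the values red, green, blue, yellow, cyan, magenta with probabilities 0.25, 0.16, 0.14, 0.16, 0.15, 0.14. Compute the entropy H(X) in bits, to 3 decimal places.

H = −Σ pᵢ log₂ pᵢ.
−0.25·log₂(0.25) = 0.5000
−0.16·log₂(0.16) = 0.4230
−0.14·log₂(0.14) = 0.3971
−0.16·log₂(0.16) = 0.4230
−0.15·log₂(0.15) = 0.4105
−0.14·log₂(0.14) = 0.3971
Sum ≈ 2.5508 → 2.551 bits.

2.551 bits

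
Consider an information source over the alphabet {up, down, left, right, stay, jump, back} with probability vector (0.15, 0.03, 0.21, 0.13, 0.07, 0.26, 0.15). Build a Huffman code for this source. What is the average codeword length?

2.63 bits/symbol

Repeatedly combine the two least-probable nodes; the expected code length is the sum of the merged weights.
merge 3/100 + 7/100 → 1/10
merge 1/10 + 13/100 → 23/100
merge 3/20 + 3/20 → 3/10
merge 21/100 + 23/100 → 11/25
merge 13/50 + 3/10 → 14/25
merge 11/25 + 14/25 → 1
L = 1/10 + 23/100 + 3/10 + 11/25 + 14/25 + 1 = 263/100 = 2.63 bits/symbol.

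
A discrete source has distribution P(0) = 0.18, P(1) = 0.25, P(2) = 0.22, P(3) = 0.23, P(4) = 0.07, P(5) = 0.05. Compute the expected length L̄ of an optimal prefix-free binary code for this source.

Repeatedly combine the two least-probable nodes; the expected code length is the sum of the merged weights.
merge 1/20 + 7/100 → 3/25
merge 3/25 + 9/50 → 3/10
merge 11/50 + 23/100 → 9/20
merge 1/4 + 3/10 → 11/20
merge 9/20 + 11/20 → 1
L = 3/25 + 3/10 + 9/20 + 11/20 + 1 = 121/50 = 2.42 bits/symbol.

2.42 bits/symbol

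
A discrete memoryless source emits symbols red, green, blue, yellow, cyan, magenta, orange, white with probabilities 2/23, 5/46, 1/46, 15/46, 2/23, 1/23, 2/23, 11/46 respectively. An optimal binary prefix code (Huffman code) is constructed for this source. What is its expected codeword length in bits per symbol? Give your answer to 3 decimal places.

2.652 bits/symbol

Repeatedly combine the two least-probable nodes; the expected code length is the sum of the merged weights.
merge 1/46 + 1/23 → 3/46
merge 3/46 + 2/23 → 7/46
merge 2/23 + 2/23 → 4/23
merge 5/46 + 7/46 → 6/23
merge 4/23 + 11/46 → 19/46
merge 6/23 + 15/46 → 27/46
merge 19/46 + 27/46 → 1
L = 3/46 + 7/46 + 4/23 + 6/23 + 19/46 + 27/46 + 1 = 61/23 ≈ 2.652 bits/symbol.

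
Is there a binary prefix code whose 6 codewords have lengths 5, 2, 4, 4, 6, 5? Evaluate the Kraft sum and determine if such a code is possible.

0.453125; yes

With common denominator 2^6 = 64: Σ 2^(−ℓᵢ) = 2/64 + 16/64 + 4/64 + 4/64 + 1/64 + 2/64 = 29/64 = 0.453125.
Kraft's inequality requires Σ ≤ 1; here Σ = 0.453125 ≤ 1, so such a prefix code exists.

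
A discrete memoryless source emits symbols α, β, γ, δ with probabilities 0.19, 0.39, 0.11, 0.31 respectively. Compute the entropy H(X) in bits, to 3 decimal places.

H = −Σ pᵢ log₂ pᵢ.
−0.19·log₂(0.19) = 0.4552
−0.39·log₂(0.39) = 0.5298
−0.11·log₂(0.11) = 0.3503
−0.31·log₂(0.31) = 0.5238
Sum ≈ 1.8591 → 1.859 bits.

1.859 bits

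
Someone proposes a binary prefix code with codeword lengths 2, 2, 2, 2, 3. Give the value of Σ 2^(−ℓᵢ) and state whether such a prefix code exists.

1.125; no

With common denominator 2^3 = 8: Σ 2^(−ℓᵢ) = 2/8 + 2/8 + 2/8 + 2/8 + 1/8 = 9/8 = 1.125.
Kraft's inequality requires Σ ≤ 1; here Σ = 1.125 > 1, so no such prefix code exists.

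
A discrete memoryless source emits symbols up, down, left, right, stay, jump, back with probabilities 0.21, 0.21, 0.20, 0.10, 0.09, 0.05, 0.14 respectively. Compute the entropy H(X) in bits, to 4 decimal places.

2.6681 bits

H = −Σ pᵢ log₂ pᵢ.
−0.21·log₂(0.21) = 0.4728
−0.21·log₂(0.21) = 0.4728
−0.20·log₂(0.20) = 0.4644
−0.10·log₂(0.10) = 0.3322
−0.09·log₂(0.09) = 0.3127
−0.05·log₂(0.05) = 0.2161
−0.14·log₂(0.14) = 0.3971
Sum ≈ 2.6681 → 2.6681 bits.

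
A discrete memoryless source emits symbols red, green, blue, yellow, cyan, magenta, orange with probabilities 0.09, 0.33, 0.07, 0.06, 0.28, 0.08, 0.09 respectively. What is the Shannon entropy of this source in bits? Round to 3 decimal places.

H = −Σ pᵢ log₂ pᵢ.
−0.09·log₂(0.09) = 0.3127
−0.33·log₂(0.33) = 0.5278
−0.07·log₂(0.07) = 0.2686
−0.06·log₂(0.06) = 0.2435
−0.28·log₂(0.28) = 0.5142
−0.08·log₂(0.08) = 0.2915
−0.09·log₂(0.09) = 0.3127
Sum ≈ 2.4709 → 2.471 bits.

2.471 bits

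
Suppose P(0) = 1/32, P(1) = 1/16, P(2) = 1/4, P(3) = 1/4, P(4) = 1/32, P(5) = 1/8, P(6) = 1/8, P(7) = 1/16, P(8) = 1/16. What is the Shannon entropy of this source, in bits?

Each probability is a power of 1/2, so log₂(1/p) is an integer.
H = Σ p·log₂(1/p) = 1/32·5 + 1/16·4 + 1/4·2 + 1/4·2 + 1/32·5 + 1/8·3 + 1/8·3 + 1/16·4 + 1/16·4 = 2.8125 bits.

2.8125 bits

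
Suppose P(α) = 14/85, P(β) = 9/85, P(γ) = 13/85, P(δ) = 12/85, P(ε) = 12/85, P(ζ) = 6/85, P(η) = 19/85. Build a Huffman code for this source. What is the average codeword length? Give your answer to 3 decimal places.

2.776 bits/symbol

Repeatedly combine the two least-probable nodes; the expected code length is the sum of the merged weights.
merge 6/85 + 9/85 → 3/17
merge 12/85 + 12/85 → 24/85
merge 13/85 + 14/85 → 27/85
merge 3/17 + 19/85 → 2/5
merge 24/85 + 27/85 → 3/5
merge 2/5 + 3/5 → 1
L = 3/17 + 24/85 + 27/85 + 2/5 + 3/5 + 1 = 236/85 ≈ 2.776 bits/symbol.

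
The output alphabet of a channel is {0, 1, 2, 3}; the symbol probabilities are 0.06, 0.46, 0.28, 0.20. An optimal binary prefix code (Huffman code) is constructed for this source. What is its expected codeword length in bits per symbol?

1.8 bits/symbol

Repeatedly combine the two least-probable nodes; the expected code length is the sum of the merged weights.
merge 3/50 + 1/5 → 13/50
merge 13/50 + 7/25 → 27/50
merge 23/50 + 27/50 → 1
L = 13/50 + 27/50 + 1 = 9/5 = 1.8 bits/symbol.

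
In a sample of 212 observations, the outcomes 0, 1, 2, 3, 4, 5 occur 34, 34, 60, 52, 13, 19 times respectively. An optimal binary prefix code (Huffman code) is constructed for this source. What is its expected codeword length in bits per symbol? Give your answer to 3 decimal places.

2.462 bits/symbol

Probabilities are the counts divided by 212.
Repeatedly combine the two least-probable nodes; the expected code length is the sum of the merged weights.
merge 13/212 + 19/212 → 8/53
merge 8/53 + 17/106 → 33/106
merge 17/106 + 13/53 → 43/106
merge 15/53 + 33/106 → 63/106
merge 43/106 + 63/106 → 1
L = 8/53 + 33/106 + 43/106 + 63/106 + 1 = 261/106 ≈ 2.462 bits/symbol.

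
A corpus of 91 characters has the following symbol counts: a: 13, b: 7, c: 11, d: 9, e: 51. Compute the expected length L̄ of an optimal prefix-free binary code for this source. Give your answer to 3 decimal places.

1.879 bits/symbol

Probabilities are the counts divided by 91.
Repeatedly combine the two least-probable nodes; the expected code length is the sum of the merged weights.
merge 1/13 + 9/91 → 16/91
merge 11/91 + 1/7 → 24/91
merge 16/91 + 24/91 → 40/91
merge 40/91 + 51/91 → 1
L = 16/91 + 24/91 + 40/91 + 1 = 171/91 ≈ 1.879 bits/symbol.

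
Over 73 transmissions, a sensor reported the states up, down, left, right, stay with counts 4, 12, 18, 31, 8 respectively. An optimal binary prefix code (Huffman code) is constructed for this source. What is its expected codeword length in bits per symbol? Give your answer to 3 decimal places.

Probabilities are the counts divided by 73.
Repeatedly combine the two least-probable nodes; the expected code length is the sum of the merged weights.
merge 4/73 + 8/73 → 12/73
merge 12/73 + 12/73 → 24/73
merge 18/73 + 24/73 → 42/73
merge 31/73 + 42/73 → 1
L = 12/73 + 24/73 + 42/73 + 1 = 151/73 ≈ 2.068 bits/symbol.

2.068 bits/symbol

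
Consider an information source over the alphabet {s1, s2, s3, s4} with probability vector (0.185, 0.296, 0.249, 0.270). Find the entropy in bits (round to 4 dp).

H = −Σ pᵢ log₂ pᵢ.
−0.185·log₂(0.185) = 0.4504
−0.296·log₂(0.296) = 0.5199
−0.249·log₂(0.249) = 0.4994
−0.270·log₂(0.270) = 0.5100
Sum ≈ 1.9797 → 1.9797 bits.

1.9797 bits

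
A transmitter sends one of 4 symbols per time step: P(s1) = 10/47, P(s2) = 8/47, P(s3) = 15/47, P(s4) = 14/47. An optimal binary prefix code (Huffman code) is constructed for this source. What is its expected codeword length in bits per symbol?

2 bits/symbol

Repeatedly combine the two least-probable nodes; the expected code length is the sum of the merged weights.
merge 8/47 + 10/47 → 18/47
merge 14/47 + 15/47 → 29/47
merge 18/47 + 29/47 → 1
L = 18/47 + 29/47 + 1 = 2 bits/symbol.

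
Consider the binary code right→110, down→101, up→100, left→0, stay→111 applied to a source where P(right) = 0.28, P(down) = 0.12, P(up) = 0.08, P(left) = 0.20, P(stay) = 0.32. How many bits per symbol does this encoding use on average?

L̄ = Σ pᵢ·ℓᵢ = 0.28·3 + 0.12·3 + 0.08·3 + 0.20·1 + 0.32·3 = 2.6 bits/symbol.

2.6 bits/symbol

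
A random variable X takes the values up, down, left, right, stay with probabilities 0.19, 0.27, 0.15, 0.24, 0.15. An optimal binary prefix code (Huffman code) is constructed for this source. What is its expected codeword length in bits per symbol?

Repeatedly combine the two least-probable nodes; the expected code length is the sum of the merged weights.
merge 3/20 + 3/20 → 3/10
merge 19/100 + 6/25 → 43/100
merge 27/100 + 3/10 → 57/100
merge 43/100 + 57/100 → 1
L = 3/10 + 43/100 + 57/100 + 1 = 23/10 = 2.3 bits/symbol.

2.3 bits/symbol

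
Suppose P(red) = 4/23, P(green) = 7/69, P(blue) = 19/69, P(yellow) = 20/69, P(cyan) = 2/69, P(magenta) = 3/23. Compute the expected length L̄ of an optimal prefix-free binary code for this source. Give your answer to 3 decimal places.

Repeatedly combine the two least-probable nodes; the expected code length is the sum of the merged weights.
merge 2/69 + 7/69 → 3/23
merge 3/23 + 3/23 → 6/23
merge 4/23 + 6/23 → 10/23
merge 19/69 + 20/69 → 13/23
merge 10/23 + 13/23 → 1
L = 3/23 + 6/23 + 10/23 + 13/23 + 1 = 55/23 ≈ 2.391 bits/symbol.

2.391 bits/symbol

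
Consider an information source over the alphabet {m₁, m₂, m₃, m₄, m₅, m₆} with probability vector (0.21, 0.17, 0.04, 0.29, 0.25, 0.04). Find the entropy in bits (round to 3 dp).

H = −Σ pᵢ log₂ pᵢ.
−0.21·log₂(0.21) = 0.4728
−0.17·log₂(0.17) = 0.4346
−0.04·log₂(0.04) = 0.1858
−0.29·log₂(0.29) = 0.5179
−0.25·log₂(0.25) = 0.5000
−0.04·log₂(0.04) = 0.1858
Sum ≈ 2.2968 → 2.297 bits.

2.297 bits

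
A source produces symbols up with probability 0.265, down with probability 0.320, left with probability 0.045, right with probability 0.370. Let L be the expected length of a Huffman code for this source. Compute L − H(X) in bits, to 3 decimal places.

0.174 bits

Entropy H = −Σ p log₂ p ≈ 1.7658 bits.
Huffman merges: 9/200+53/200→31/100; 31/100+8/25→63/100; 37/100+63/100→1. L = 97/50 ≈ 1.9400.
L − H = 1.9400 − 1.7658 = 0.174 bits.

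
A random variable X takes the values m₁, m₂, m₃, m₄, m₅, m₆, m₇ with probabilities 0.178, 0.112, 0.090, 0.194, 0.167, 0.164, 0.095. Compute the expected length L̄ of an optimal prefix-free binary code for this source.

Repeatedly combine the two least-probable nodes; the expected code length is the sum of the merged weights.
merge 9/100 + 19/200 → 37/200
merge 14/125 + 41/250 → 69/250
merge 167/1000 + 89/500 → 69/200
merge 37/200 + 97/500 → 379/1000
merge 69/250 + 69/200 → 621/1000
merge 379/1000 + 621/1000 → 1
L = 37/200 + 69/250 + 69/200 + 379/1000 + 621/1000 + 1 = 1403/500 = 2.806 bits/symbol.

2.806 bits/symbol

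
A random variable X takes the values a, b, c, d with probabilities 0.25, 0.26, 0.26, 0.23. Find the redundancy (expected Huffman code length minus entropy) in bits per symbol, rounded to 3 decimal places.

Entropy H = −Σ p log₂ p ≈ 1.9982 bits.
Huffman merges: 23/100+1/4→12/25; 13/50+13/50→13/25; 12/25+13/25→1. L = 2 ≈ 2.0000.
L − H = 2.0000 − 1.9982 = 0.002 bits.

0.002 bits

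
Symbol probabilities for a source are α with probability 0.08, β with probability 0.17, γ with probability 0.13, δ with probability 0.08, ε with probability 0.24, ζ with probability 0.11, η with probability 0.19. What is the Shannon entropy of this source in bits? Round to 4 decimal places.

H = −Σ pᵢ log₂ pᵢ.
−0.08·log₂(0.08) = 0.2915
−0.17·log₂(0.17) = 0.4346
−0.13·log₂(0.13) = 0.3826
−0.08·log₂(0.08) = 0.2915
−0.24·log₂(0.24) = 0.4941
−0.11·log₂(0.11) = 0.3503
−0.19·log₂(0.19) = 0.4552
Sum ≈ 2.6999 → 2.6999 bits.

2.6999 bits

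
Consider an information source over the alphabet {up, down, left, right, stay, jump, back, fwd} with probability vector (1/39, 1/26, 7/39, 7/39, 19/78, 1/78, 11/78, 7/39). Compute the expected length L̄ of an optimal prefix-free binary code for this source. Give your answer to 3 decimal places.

2.692 bits/symbol

Repeatedly combine the two least-probable nodes; the expected code length is the sum of the merged weights.
merge 1/78 + 1/39 → 1/26
merge 1/26 + 1/26 → 1/13
merge 1/13 + 11/78 → 17/78
merge 7/39 + 7/39 → 14/39
merge 7/39 + 17/78 → 31/78
merge 19/78 + 14/39 → 47/78
merge 31/78 + 47/78 → 1
L = 1/26 + 1/13 + 17/78 + 14/39 + 31/78 + 47/78 + 1 = 35/13 ≈ 2.692 bits/symbol.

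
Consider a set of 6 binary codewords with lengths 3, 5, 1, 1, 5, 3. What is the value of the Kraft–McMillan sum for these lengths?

1.3125

With common denominator 2^5 = 32: Σ 2^(−ℓᵢ) = 4/32 + 1/32 + 16/32 + 16/32 + 1/32 + 4/32 = 42/32 = 1.3125.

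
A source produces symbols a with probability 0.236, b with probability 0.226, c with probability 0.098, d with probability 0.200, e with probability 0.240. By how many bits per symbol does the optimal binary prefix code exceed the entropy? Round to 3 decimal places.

0.035 bits

Entropy H = −Σ p log₂ p ≈ 2.2635 bits.
Huffman merges: 49/500+1/5→149/500; 113/500+59/250→231/500; 6/25+149/500→269/500; 231/500+269/500→1. L = 1149/500 ≈ 2.2980.
L − H = 2.2980 − 2.2635 = 0.035 bits.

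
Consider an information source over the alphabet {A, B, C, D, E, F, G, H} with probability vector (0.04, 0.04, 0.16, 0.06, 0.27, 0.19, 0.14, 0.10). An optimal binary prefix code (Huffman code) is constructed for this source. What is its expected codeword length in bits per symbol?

Repeatedly combine the two least-probable nodes; the expected code length is the sum of the merged weights.
merge 1/25 + 1/25 → 2/25
merge 3/50 + 2/25 → 7/50
merge 1/10 + 7/50 → 6/25
merge 7/50 + 4/25 → 3/10
merge 19/100 + 6/25 → 43/100
merge 27/100 + 3/10 → 57/100
merge 43/100 + 57/100 → 1
L = 2/25 + 7/50 + 6/25 + 3/10 + 43/100 + 57/100 + 1 = 69/25 = 2.76 bits/symbol.

2.76 bits/symbol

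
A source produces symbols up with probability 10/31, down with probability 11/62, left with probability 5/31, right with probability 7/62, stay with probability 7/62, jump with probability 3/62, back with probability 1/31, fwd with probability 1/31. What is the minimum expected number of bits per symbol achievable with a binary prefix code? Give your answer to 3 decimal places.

2.677 bits/symbol

Repeatedly combine the two least-probable nodes; the expected code length is the sum of the merged weights.
merge 1/31 + 1/31 → 2/31
merge 3/62 + 2/31 → 7/62
merge 7/62 + 7/62 → 7/31
merge 7/62 + 5/31 → 17/62
merge 11/62 + 7/31 → 25/62
merge 17/62 + 10/31 → 37/62
merge 25/62 + 37/62 → 1
L = 2/31 + 7/62 + 7/31 + 17/62 + 25/62 + 37/62 + 1 = 83/31 ≈ 2.677 bits/symbol.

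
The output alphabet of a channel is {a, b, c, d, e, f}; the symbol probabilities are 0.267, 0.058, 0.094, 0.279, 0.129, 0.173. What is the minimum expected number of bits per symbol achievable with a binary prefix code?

Repeatedly combine the two least-probable nodes; the expected code length is the sum of the merged weights.
merge 29/500 + 47/500 → 19/125
merge 129/1000 + 19/125 → 281/1000
merge 173/1000 + 267/1000 → 11/25
merge 279/1000 + 281/1000 → 14/25
merge 11/25 + 14/25 → 1
L = 19/125 + 281/1000 + 11/25 + 14/25 + 1 = 2433/1000 = 2.433 bits/symbol.

2.433 bits/symbol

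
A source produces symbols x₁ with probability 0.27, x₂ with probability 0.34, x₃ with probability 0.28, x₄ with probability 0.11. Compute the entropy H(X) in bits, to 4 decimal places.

1.9037 bits

H = −Σ pᵢ log₂ pᵢ.
−0.27·log₂(0.27) = 0.5100
−0.34·log₂(0.34) = 0.5292
−0.28·log₂(0.28) = 0.5142
−0.11·log₂(0.11) = 0.3503
Sum ≈ 1.9037 → 1.9037 bits.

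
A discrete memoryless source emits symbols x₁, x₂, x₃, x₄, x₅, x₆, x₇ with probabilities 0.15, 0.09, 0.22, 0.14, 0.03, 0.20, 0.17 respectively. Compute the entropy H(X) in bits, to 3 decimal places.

H = −Σ pᵢ log₂ pᵢ.
−0.15·log₂(0.15) = 0.4105
−0.09·log₂(0.09) = 0.3127
−0.22·log₂(0.22) = 0.4806
−0.14·log₂(0.14) = 0.3971
−0.03·log₂(0.03) = 0.1518
−0.20·log₂(0.20) = 0.4644
−0.17·log₂(0.17) = 0.4346
Sum ≈ 2.6516 → 2.652 bits.

2.652 bits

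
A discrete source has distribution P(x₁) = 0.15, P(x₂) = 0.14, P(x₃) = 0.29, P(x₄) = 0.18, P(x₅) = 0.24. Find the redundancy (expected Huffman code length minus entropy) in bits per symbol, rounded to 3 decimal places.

0.025 bits

Entropy H = −Σ p log₂ p ≈ 2.2650 bits.
Huffman merges: 7/50+3/20→29/100; 9/50+6/25→21/50; 29/100+29/100→29/50; 21/50+29/50→1. L = 229/100 ≈ 2.2900.
L − H = 2.2900 − 2.2650 = 0.025 bits.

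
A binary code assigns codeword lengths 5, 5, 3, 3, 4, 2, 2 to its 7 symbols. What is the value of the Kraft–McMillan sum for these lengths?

0.875

With common denominator 2^5 = 32: Σ 2^(−ℓᵢ) = 1/32 + 1/32 + 4/32 + 4/32 + 2/32 + 8/32 + 8/32 = 28/32 = 0.875.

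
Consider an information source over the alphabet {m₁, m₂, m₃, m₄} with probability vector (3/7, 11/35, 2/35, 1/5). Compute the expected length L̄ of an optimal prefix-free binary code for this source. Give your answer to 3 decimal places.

1.829 bits/symbol

Repeatedly combine the two least-probable nodes; the expected code length is the sum of the merged weights.
merge 2/35 + 1/5 → 9/35
merge 9/35 + 11/35 → 4/7
merge 3/7 + 4/7 → 1
L = 9/35 + 4/7 + 1 = 64/35 ≈ 1.829 bits/symbol.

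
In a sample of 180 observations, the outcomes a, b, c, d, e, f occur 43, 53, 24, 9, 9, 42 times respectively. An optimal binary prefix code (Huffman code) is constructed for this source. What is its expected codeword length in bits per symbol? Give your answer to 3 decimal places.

Probabilities are the counts divided by 180.
Repeatedly combine the two least-probable nodes; the expected code length is the sum of the merged weights.
merge 1/20 + 1/20 → 1/10
merge 1/10 + 2/15 → 7/30
merge 7/30 + 7/30 → 7/15
merge 43/180 + 53/180 → 8/15
merge 7/15 + 8/15 → 1
L = 1/10 + 7/30 + 7/15 + 8/15 + 1 = 7/3 ≈ 2.333 bits/symbol.

2.333 bits/symbol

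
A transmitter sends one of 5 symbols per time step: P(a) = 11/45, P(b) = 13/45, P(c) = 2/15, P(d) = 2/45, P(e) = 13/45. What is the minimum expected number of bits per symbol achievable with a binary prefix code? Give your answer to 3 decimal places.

Repeatedly combine the two least-probable nodes; the expected code length is the sum of the merged weights.
merge 2/45 + 2/15 → 8/45
merge 8/45 + 11/45 → 19/45
merge 13/45 + 13/45 → 26/45
merge 19/45 + 26/45 → 1
L = 8/45 + 19/45 + 26/45 + 1 = 98/45 ≈ 2.178 bits/symbol.

2.178 bits/symbol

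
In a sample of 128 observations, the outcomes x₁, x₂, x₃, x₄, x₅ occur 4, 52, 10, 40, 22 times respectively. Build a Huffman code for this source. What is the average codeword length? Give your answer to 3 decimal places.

Probabilities are the counts divided by 128.
Repeatedly combine the two least-probable nodes; the expected code length is the sum of the merged weights.
merge 1/32 + 5/64 → 7/64
merge 7/64 + 11/64 → 9/32
merge 9/32 + 5/16 → 19/32
merge 13/32 + 19/32 → 1
L = 7/64 + 9/32 + 19/32 + 1 = 127/64 ≈ 1.984 bits/symbol.

1.984 bits/symbol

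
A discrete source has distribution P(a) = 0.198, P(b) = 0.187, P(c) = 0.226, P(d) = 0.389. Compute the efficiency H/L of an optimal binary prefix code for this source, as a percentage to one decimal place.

96.7%

Entropy H = −Σ p log₂ p ≈ 1.9297 bits.
Huffman merges: 187/1000+99/500→77/200; 113/500+77/200→611/1000; 389/1000+611/1000→1. L = 499/250 ≈ 1.9960.
Efficiency = H/L = 1.9297/1.9960 = 96.7%.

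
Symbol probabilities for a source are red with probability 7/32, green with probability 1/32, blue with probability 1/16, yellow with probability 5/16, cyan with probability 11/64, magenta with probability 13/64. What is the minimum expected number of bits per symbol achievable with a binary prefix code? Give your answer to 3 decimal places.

2.359 bits/symbol

Repeatedly combine the two least-probable nodes; the expected code length is the sum of the merged weights.
merge 1/32 + 1/16 → 3/32
merge 3/32 + 11/64 → 17/64
merge 13/64 + 7/32 → 27/64
merge 17/64 + 5/16 → 37/64
merge 27/64 + 37/64 → 1
L = 3/32 + 17/64 + 27/64 + 37/64 + 1 = 151/64 ≈ 2.359 bits/symbol.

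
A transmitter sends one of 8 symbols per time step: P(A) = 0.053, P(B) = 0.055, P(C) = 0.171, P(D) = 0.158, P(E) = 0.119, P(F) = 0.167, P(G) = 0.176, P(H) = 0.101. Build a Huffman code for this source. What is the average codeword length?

Repeatedly combine the two least-probable nodes; the expected code length is the sum of the merged weights.
merge 53/1000 + 11/200 → 27/250
merge 101/1000 + 27/250 → 209/1000
merge 119/1000 + 79/500 → 277/1000
merge 167/1000 + 171/1000 → 169/500
merge 22/125 + 209/1000 → 77/200
merge 277/1000 + 169/500 → 123/200
merge 77/200 + 123/200 → 1
L = 27/250 + 209/1000 + 277/1000 + 169/500 + 77/200 + 123/200 + 1 = 733/250 = 2.932 bits/symbol.

2.932 bits/symbol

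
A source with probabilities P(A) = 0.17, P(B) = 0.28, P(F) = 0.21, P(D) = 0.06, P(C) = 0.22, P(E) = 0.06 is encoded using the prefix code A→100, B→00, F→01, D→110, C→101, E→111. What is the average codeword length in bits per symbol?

2.51 bits/symbol

L̄ = Σ pᵢ·ℓᵢ = 0.17·3 + 0.28·2 + 0.21·2 + 0.06·3 + 0.22·3 + 0.06·3 = 2.51 bits/symbol.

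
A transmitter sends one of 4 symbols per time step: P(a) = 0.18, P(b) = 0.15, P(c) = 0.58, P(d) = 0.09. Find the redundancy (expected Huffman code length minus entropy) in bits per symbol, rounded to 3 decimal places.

Entropy H = −Σ p log₂ p ≈ 1.6243 bits.
Huffman merges: 9/100+3/20→6/25; 9/50+6/25→21/50; 21/50+29/50→1. L = 83/50 ≈ 1.6600.
L − H = 1.6600 − 1.6243 = 0.036 bits.

0.036 bits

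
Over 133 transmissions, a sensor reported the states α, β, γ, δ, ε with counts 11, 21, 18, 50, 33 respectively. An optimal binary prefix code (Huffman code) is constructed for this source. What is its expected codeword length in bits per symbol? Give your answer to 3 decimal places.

Probabilities are the counts divided by 133.
Repeatedly combine the two least-probable nodes; the expected code length is the sum of the merged weights.
merge 11/133 + 18/133 → 29/133
merge 3/19 + 29/133 → 50/133
merge 33/133 + 50/133 → 83/133
merge 50/133 + 83/133 → 1
L = 29/133 + 50/133 + 83/133 + 1 = 295/133 ≈ 2.218 bits/symbol.

2.218 bits/symbol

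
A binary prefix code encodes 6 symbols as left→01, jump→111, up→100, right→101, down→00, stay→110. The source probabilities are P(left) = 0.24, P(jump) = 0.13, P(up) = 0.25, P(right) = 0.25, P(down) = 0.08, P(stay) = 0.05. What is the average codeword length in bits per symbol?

2.68 bits/symbol

L̄ = Σ pᵢ·ℓᵢ = 0.24·2 + 0.13·3 + 0.25·3 + 0.25·3 + 0.08·2 + 0.05·3 = 2.68 bits/symbol.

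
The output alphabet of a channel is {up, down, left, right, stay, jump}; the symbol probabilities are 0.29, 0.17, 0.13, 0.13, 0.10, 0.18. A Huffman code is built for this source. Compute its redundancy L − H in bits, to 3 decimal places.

Entropy H = −Σ p log₂ p ≈ 2.4953 bits.
Huffman merges: 1/10+13/100→23/100; 13/100+17/100→3/10; 9/50+23/100→41/100; 29/100+3/10→59/100; 41/100+59/100→1. L = 253/100 ≈ 2.5300.
L − H = 2.5300 − 2.4953 = 0.035 bits.

0.035 bits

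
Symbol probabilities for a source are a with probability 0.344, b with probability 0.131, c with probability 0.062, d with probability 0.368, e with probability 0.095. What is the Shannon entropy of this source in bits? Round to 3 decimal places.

H = −Σ pᵢ log₂ pᵢ.
−0.344·log₂(0.344) = 0.5296
−0.131·log₂(0.131) = 0.3841
−0.062·log₂(0.062) = 0.2487
−0.368·log₂(0.368) = 0.5307
−0.095·log₂(0.095) = 0.3226
Sum ≈ 2.0158 → 2.016 bits.

2.016 bits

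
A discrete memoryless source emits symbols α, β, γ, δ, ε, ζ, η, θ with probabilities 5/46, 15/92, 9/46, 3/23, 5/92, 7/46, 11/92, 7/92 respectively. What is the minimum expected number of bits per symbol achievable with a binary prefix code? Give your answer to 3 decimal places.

Repeatedly combine the two least-probable nodes; the expected code length is the sum of the merged weights.
merge 5/92 + 7/92 → 3/23
merge 5/46 + 11/92 → 21/92
merge 3/23 + 3/23 → 6/23
merge 7/46 + 15/92 → 29/92
merge 9/46 + 21/92 → 39/92
merge 6/23 + 29/92 → 53/92
merge 39/92 + 53/92 → 1
L = 3/23 + 21/92 + 6/23 + 29/92 + 39/92 + 53/92 + 1 = 135/46 ≈ 2.935 bits/symbol.

2.935 bits/symbol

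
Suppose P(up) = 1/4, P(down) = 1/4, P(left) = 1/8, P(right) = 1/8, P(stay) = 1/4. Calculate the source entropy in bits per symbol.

Each probability is a power of 1/2, so log₂(1/p) is an integer.
H = Σ p·log₂(1/p) = 1/4·2 + 1/4·2 + 1/8·3 + 1/8·3 + 1/4·2 = 2.25 bits.

2.25 bits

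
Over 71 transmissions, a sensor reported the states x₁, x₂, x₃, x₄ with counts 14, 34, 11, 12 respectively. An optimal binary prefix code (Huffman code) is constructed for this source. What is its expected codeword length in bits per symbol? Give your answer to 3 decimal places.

Probabilities are the counts divided by 71.
Repeatedly combine the two least-probable nodes; the expected code length is the sum of the merged weights.
merge 11/71 + 12/71 → 23/71
merge 14/71 + 23/71 → 37/71
merge 34/71 + 37/71 → 1
L = 23/71 + 37/71 + 1 = 131/71 ≈ 1.845 bits/symbol.

1.845 bits/symbol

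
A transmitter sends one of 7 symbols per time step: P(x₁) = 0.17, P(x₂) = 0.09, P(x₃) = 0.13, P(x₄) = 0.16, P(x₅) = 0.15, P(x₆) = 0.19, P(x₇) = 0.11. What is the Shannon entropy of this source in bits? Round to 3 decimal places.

H = −Σ pᵢ log₂ pᵢ.
−0.17·log₂(0.17) = 0.4346
−0.09·log₂(0.09) = 0.3127
−0.13·log₂(0.13) = 0.3826
−0.16·log₂(0.16) = 0.4230
−0.15·log₂(0.15) = 0.4105
−0.19·log₂(0.19) = 0.4552
−0.11·log₂(0.11) = 0.3503
Sum ≈ 2.7690 → 2.769 bits.

2.769 bits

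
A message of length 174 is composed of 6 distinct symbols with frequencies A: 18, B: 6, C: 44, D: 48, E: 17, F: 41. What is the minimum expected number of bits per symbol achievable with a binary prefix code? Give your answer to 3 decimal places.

Probabilities are the counts divided by 174.
Repeatedly combine the two least-probable nodes; the expected code length is the sum of the merged weights.
merge 1/29 + 17/174 → 23/174
merge 3/29 + 23/174 → 41/174
merge 41/174 + 41/174 → 41/87
merge 22/87 + 8/29 → 46/87
merge 41/87 + 46/87 → 1
L = 23/174 + 41/174 + 41/87 + 46/87 + 1 = 206/87 ≈ 2.368 bits/symbol.

2.368 bits/symbol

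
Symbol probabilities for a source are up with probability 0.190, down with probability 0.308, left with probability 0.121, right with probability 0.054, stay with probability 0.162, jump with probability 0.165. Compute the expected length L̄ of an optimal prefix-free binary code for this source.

2.502 bits/symbol

Repeatedly combine the two least-probable nodes; the expected code length is the sum of the merged weights.
merge 27/500 + 121/1000 → 7/40
merge 81/500 + 33/200 → 327/1000
merge 7/40 + 19/100 → 73/200
merge 77/250 + 327/1000 → 127/200
merge 73/200 + 127/200 → 1
L = 7/40 + 327/1000 + 73/200 + 127/200 + 1 = 1251/500 = 2.502 bits/symbol.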